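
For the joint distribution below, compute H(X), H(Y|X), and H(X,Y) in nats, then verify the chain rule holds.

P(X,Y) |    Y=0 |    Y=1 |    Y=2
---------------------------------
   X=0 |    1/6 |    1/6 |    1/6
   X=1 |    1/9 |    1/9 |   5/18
H(X,Y) = 1.7400, H(X) = 0.6931, H(Y|X) = 1.0468 (all in nats)

Chain rule: H(X,Y) = H(X) + H(Y|X)

Left side — joint entropy directly:
H(X,Y) = -Σ p(x,y) log p(x,y) = 1.7400 nats

Right side — compute H(Y|X) from the conditional distributions:
P(X) = (1/2, 1/2), so H(X) = 0.6931 nats
H(Y|X) = Σ_x P(X=x) · H(Y|X=x):
  P(Y|X=0) = (1/3, 1/3, 1/3), H(Y|X=0) = 1.0986, weight P(X=0) = 1/2
  P(Y|X=1) = (2/9, 2/9, 5/9), H(Y|X=1) = 0.9950, weight P(X=1) = 1/2
H(Y|X) = 1.0468 nats

H(X) + H(Y|X) = 0.6931 + 1.0468 = 1.7400 nats

Both sides equal 1.7400 nats. ✓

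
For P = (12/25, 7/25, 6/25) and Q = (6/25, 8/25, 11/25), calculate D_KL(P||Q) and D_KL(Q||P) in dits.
D_KL(P||Q) = 0.0651, D_KL(Q||P) = 0.0621

KL divergence is not symmetric: D_KL(P||Q) ≠ D_KL(Q||P) in general.

D_KL(P||Q) = 0.0651 dits
D_KL(Q||P) = 0.0621 dits

No, they are not equal!

This asymmetry is why KL divergence is not a true distance metric.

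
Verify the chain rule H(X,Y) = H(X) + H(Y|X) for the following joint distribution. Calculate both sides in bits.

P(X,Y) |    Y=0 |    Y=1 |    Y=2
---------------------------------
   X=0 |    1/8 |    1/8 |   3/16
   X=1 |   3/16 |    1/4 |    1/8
H(X,Y) = 2.5306, H(X) = 0.9887, H(Y|X) = 1.5419 (all in bits)

Chain rule: H(X,Y) = H(X) + H(Y|X)

Left side — joint entropy directly:
H(X,Y) = -Σ p(x,y) log p(x,y) = 2.5306 bits

Right side — compute H(Y|X) from the conditional distributions:
P(X) = (7/16, 9/16), so H(X) = 0.9887 bits
H(Y|X) = Σ_x P(X=x) · H(Y|X=x):
  P(Y|X=0) = (2/7, 2/7, 3/7), H(Y|X=0) = 1.5567, weight P(X=0) = 7/16
  P(Y|X=1) = (1/3, 4/9, 2/9), H(Y|X=1) = 1.5305, weight P(X=1) = 9/16
H(Y|X) = 1.5419 bits

H(X) + H(Y|X) = 0.9887 + 1.5419 = 2.5306 bits

Both sides equal 2.5306 bits. ✓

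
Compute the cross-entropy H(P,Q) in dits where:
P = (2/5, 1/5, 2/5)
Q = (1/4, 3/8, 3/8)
0.4964 dits

Cross-entropy: H(P,Q) = -Σ p(x) log q(x)

Alternatively: H(P,Q) = H(P) + D_KL(P||Q)
H(P) = 0.4581 dits
D_KL(P||Q) = 0.0383 dits

H(P,Q) = 0.4581 + 0.0383 = 0.4964 dits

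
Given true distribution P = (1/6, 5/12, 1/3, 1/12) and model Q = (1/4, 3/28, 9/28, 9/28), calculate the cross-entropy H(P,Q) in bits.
2.3583 bits

Cross-entropy: H(P,Q) = -Σ p(x) log q(x)

Alternatively: H(P,Q) = H(P) + D_KL(P||Q)
H(P) = 1.7842 bits
D_KL(P||Q) = 0.5741 bits

H(P,Q) = 1.7842 + 0.5741 = 2.3583 bits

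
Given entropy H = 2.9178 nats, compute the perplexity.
18.5005

Perplexity is e^H (or exp(H) for natural log).

H = 2.9178 nats
Perplexity = e^2.9178 = 18.5005

Interpretation: The model's uncertainty is equivalent to choosing uniformly among 18.5 options.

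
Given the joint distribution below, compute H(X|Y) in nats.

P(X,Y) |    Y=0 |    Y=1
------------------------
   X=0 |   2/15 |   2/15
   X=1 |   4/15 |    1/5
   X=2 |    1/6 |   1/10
1.0563 nats

Using the chain rule: H(X|Y) = H(X,Y) - H(Y)

First, compute H(X,Y) = 1.7405 nats

Marginal P(Y) = (17/30, 13/30)
H(Y) = 0.6842 nats

H(X|Y) = H(X,Y) - H(Y) = 1.7405 - 0.6842 = 1.0563 nats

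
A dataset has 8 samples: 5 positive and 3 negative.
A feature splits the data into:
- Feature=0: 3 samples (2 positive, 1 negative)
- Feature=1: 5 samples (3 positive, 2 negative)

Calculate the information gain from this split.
0.0032 bits

Information Gain = H(Y) - H(Y|Feature)

Before split:
P(positive) = 5/8 = 0.6250
H(Y) = 0.9544 bits

After split:
Feature=0: H = 0.9183 bits (weight = 3/8)
Feature=1: H = 0.9710 bits (weight = 5/8)
H(Y|Feature) = (3/8)×0.9183 + (5/8)×0.9710 = 0.9512 bits

Information Gain = 0.9544 - 0.9512 = 0.0032 bits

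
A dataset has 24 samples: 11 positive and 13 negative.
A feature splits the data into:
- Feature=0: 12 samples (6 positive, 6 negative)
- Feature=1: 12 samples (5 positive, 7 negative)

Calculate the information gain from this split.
0.0051 bits

Information Gain = H(Y) - H(Y|Feature)

Before split:
P(positive) = 11/24 = 0.4583
H(Y) = 0.9950 bits

After split:
Feature=0: H = 1.0000 bits (weight = 12/24)
Feature=1: H = 0.9799 bits (weight = 12/24)
H(Y|Feature) = (12/24)×1.0000 + (12/24)×0.9799 = 0.9899 bits

Information Gain = 0.9950 - 0.9899 = 0.0051 bits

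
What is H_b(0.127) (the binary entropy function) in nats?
0.3806 nats

The binary entropy function is:
H(p) = -p log(p) - (1-p) log(1-p)

H(0.127) = -0.127 × log_e(0.127) - 0.873 × log_e(0.873)
H(0.127) = 0.3806 nats

Note: Binary entropy is maximized at p=0.5 (H=1 bit) and minimized at p=0 or p=1 (H=0).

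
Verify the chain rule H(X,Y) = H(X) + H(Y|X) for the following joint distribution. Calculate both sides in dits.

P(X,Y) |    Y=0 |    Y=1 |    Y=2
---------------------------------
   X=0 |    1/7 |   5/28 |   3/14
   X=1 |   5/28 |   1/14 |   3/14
H(X,Y) = 0.7565, H(X) = 0.2999, H(Y|X) = 0.4566 (all in dits)

Chain rule: H(X,Y) = H(X) + H(Y|X)

Left side — joint entropy directly:
H(X,Y) = -Σ p(x,y) log p(x,y) = 0.7565 dits

Right side — compute H(Y|X) from the conditional distributions:
P(X) = (15/28, 13/28), so H(X) = 0.2999 dits
H(Y|X) = Σ_x P(X=x) · H(Y|X=x):
  P(Y|X=0) = (4/15, 1/3, 2/5), H(Y|X=0) = 0.4713, weight P(X=0) = 15/28
  P(Y|X=1) = (5/13, 2/13, 6/13), H(Y|X=1) = 0.4396, weight P(X=1) = 13/28
H(Y|X) = 0.4566 dits

H(X) + H(Y|X) = 0.2999 + 0.4566 = 0.7565 dits

Both sides equal 0.7565 dits. ✓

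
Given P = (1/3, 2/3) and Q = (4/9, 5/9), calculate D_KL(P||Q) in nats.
0.0257 nats

KL divergence: D_KL(P||Q) = Σ p(x) log(p(x)/q(x))

Computing term by term:
  x=0: 1/3 × log_e[(1/3)/(4/9)] = 1/3 × -0.2877 = -0.0959
  x=1: 2/3 × log_e[(2/3)/(5/9)] = 2/3 × 0.1823 = 0.1215

D_KL(P||Q) = 0.0257 nats

Note: KL divergence is always non-negative and equals 0 iff P = Q.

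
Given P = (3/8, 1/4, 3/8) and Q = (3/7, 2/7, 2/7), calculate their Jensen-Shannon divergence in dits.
0.0020 dits

Jensen-Shannon divergence is:
JSD(P||Q) = 0.5 × D_KL(P||M) + 0.5 × D_KL(Q||M)
where M = 0.5 × (P + Q) is the mixture distribution.

M = 0.5 × (3/8, 1/4, 3/8) + 0.5 × (3/7, 2/7, 2/7) = (0.401786, 0.267857, 0.330357)

D_KL(P||M) = 0.0019 dits
D_KL(Q||M) = 0.0020 dits

JSD(P||Q) = 0.5 × 0.0019 + 0.5 × 0.0020 = 0.0020 dits

Unlike KL divergence, JSD is symmetric and bounded: 0 ≤ JSD ≤ log(2).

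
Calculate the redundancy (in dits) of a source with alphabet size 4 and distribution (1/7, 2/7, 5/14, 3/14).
0.0228 dits

Redundancy measures how far a source is from maximum entropy:
R = H_max - H(X)

Maximum entropy for 4 symbols: H_max = log_10(4) = 0.6021 dits
Actual entropy: H(X) = 0.5792 dits
Redundancy: R = 0.6021 - 0.5792 = 0.0228 dits

This redundancy represents potential for compression: the source could be compressed by 0.0228 dits per symbol.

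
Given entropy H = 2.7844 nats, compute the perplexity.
16.1901

Perplexity is e^H (or exp(H) for natural log).

H = 2.7844 nats
Perplexity = e^2.7844 = 16.1901

Interpretation: The model's uncertainty is equivalent to choosing uniformly among 16.2 options.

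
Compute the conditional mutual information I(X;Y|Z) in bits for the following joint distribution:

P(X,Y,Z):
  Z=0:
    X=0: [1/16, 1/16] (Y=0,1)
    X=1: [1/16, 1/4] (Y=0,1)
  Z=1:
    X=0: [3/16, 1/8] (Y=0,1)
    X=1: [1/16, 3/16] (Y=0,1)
0.0783 bits

Conditional mutual information: I(X;Y|Z) = H(X|Z) + H(Y|Z) - H(X,Y|Z)

H(Z) = 0.9887
H(X,Z) = 1.9238 → H(X|Z) = 0.9351
H(Y,Z) = 1.9238 → H(Y|Z) = 0.9351
H(X,Y,Z) = 2.7806 → H(X,Y|Z) = 1.7919

I(X;Y|Z) = 0.9351 + 0.9351 - 1.7919 = 0.0783 bits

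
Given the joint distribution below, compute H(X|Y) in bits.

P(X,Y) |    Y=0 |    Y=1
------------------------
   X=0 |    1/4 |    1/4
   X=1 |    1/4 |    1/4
1.0000 bits

Using the chain rule: H(X|Y) = H(X,Y) - H(Y)

First, compute H(X,Y) = 2.0000 bits

Marginal P(Y) = (1/2, 1/2)
H(Y) = 1.0000 bits

H(X|Y) = H(X,Y) - H(Y) = 2.0000 - 1.0000 = 1.0000 bits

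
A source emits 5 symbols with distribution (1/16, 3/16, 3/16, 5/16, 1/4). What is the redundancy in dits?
0.0427 dits

Redundancy measures how far a source is from maximum entropy:
R = H_max - H(X)

Maximum entropy for 5 symbols: H_max = log_10(5) = 0.6990 dits
Actual entropy: H(X) = 0.6563 dits
Redundancy: R = 0.6990 - 0.6563 = 0.0427 dits

This redundancy represents potential for compression: the source could be compressed by 0.0427 dits per symbol.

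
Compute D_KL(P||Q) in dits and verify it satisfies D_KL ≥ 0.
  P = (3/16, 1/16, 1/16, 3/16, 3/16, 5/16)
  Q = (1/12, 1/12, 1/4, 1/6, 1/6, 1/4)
0.0701 dits

KL divergence satisfies the Gibbs inequality: D_KL(P||Q) ≥ 0 for all distributions P, Q.

D_KL(P||Q) = Σ p(x) log(p(x)/q(x))
Term by term:
  x=0: 3/16 × log_10[(3/16)/(1/12)] = 0.0660
  x=1: 1/16 × log_10[(1/16)/(1/12)] = -0.0078
  x=2: 1/16 × log_10[(1/16)/(1/4)] = -0.0376
  x=3: 3/16 × log_10[(3/16)/(1/6)] = 0.0096
  x=4: 3/16 × log_10[(3/16)/(1/6)] = 0.0096
  x=5: 5/16 × log_10[(5/16)/(1/4)] = 0.0303
D_KL(P||Q) = 0.0701 dits

D_KL(P||Q) = 0.0701 ≥ 0 ✓

This non-negativity is a fundamental property: relative entropy cannot be negative because it measures how different Q is from P.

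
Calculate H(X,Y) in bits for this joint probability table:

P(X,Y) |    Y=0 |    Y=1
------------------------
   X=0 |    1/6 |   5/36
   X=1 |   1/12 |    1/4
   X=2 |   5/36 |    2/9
2.5029 bits

Joint entropy is H(X,Y) = -Σ_{x,y} p(x,y) log p(x,y).

Summing over all non-zero entries:
H(X,Y) = -[1/6·log_2(1/6) + 5/36·log_2(5/36) + 1/12·log_2(1/12) + 1/4·log_2(1/4) + 5/36·log_2(5/36) + 2/9·log_2(2/9)]
H(X,Y) = 2.5029 bits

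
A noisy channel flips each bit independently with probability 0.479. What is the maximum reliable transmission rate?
0.0013 bits

For a binary symmetric channel (BSC) with error probability p:
Capacity C = 1 - H(p) bits per symbol

where H(p) = -p log₂(p) - (1-p) log₂(1-p) is the binary entropy function.

H(0.479) = 0.9987 bits
C = 1 - 0.9987 = 0.0013 bits per symbol

This means we can reliably transmit up to 0.0013 bits of information per channel use.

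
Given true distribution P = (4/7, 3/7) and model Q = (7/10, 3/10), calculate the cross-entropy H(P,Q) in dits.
0.3126 dits

Cross-entropy: H(P,Q) = -Σ p(x) log q(x)

Alternatively: H(P,Q) = H(P) + D_KL(P||Q)
H(P) = 0.2966 dits
D_KL(P||Q) = 0.0160 dits

H(P,Q) = 0.2966 + 0.0160 = 0.3126 dits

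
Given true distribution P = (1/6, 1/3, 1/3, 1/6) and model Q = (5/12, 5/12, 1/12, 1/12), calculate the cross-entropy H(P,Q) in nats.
1.6802 nats

Cross-entropy: H(P,Q) = -Σ p(x) log q(x)

Alternatively: H(P,Q) = H(P) + D_KL(P||Q)
H(P) = 1.3297 nats
D_KL(P||Q) = 0.3505 nats

H(P,Q) = 1.3297 + 0.3505 = 1.6802 nats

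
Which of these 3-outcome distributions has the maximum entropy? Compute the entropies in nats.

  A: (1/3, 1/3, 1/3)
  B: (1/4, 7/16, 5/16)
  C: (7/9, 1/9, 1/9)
A

For a discrete distribution over n outcomes, entropy is maximized by the uniform distribution.

Computing entropies:
H(A) = 1.0986 nats
H(B) = 1.0717 nats
H(C) = 0.6837 nats

The uniform distribution (where all probabilities equal 1/3) achieves the maximum entropy of log_e(3) = 1.0986 nats.

Distribution A has the highest entropy.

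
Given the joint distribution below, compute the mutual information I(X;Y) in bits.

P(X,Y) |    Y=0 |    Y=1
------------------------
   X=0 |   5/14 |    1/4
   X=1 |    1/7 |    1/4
0.0351 bits

Mutual information: I(X;Y) = H(X) + H(Y) - H(X,Y)

Marginals:
P(X) = (17/28, 11/28), H(X) = 0.9666 bits
P(Y) = (1/2, 1/2), H(Y) = 1.0000 bits

Joint entropy: H(X,Y) = 1.9316 bits

I(X;Y) = 0.9666 + 1.0000 - 1.9316 = 0.0351 bits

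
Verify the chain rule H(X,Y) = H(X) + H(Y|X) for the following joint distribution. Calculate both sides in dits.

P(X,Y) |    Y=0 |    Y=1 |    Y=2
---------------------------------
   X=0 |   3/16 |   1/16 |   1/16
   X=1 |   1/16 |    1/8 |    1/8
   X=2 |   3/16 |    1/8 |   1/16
H(X,Y) = 0.9123, H(X) = 0.4755, H(Y|X) = 0.4369 (all in dits)

Chain rule: H(X,Y) = H(X) + H(Y|X)

Left side — joint entropy directly:
H(X,Y) = -Σ p(x,y) log p(x,y) = 0.9123 dits

Right side — compute H(Y|X) from the conditional distributions:
P(X) = (5/16, 5/16, 3/8), so H(X) = 0.4755 dits
H(Y|X) = Σ_x P(X=x) · H(Y|X=x):
  P(Y|X=0) = (3/5, 1/5, 1/5), H(Y|X=0) = 0.4127, weight P(X=0) = 5/16
  P(Y|X=1) = (1/5, 2/5, 2/5), H(Y|X=1) = 0.4581, weight P(X=1) = 5/16
  P(Y|X=2) = (1/2, 1/3, 1/6), H(Y|X=2) = 0.4392, weight P(X=2) = 3/8
H(Y|X) = 0.4369 dits

H(X) + H(Y|X) = 0.4755 + 0.4369 = 0.9123 dits

Both sides equal 0.9123 dits. ✓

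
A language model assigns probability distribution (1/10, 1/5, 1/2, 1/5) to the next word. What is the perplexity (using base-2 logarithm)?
3.3892

Perplexity is 2^H (or exp(H) for natural log).

First, H = -Σ p log p = 1.7610 bits
Perplexity = 2^1.7610 = 3.3892

Interpretation: The model's uncertainty is equivalent to choosing uniformly among 3.4 options.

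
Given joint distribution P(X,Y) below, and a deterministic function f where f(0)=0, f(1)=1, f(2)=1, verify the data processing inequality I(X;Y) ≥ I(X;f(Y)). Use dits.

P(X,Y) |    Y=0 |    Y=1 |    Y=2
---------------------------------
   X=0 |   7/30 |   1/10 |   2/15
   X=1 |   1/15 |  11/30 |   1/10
I(X;Y) = 0.0565, I(X;f(Y)) = 0.0375, inequality holds: 0.0565 ≥ 0.0375

Data Processing Inequality: For any Markov chain X → Y → Z, we have I(X;Y) ≥ I(X;Z).

Here Z = f(Y) is a deterministic function of Y, forming X → Y → Z.

Original I(X;Y) = 0.0565 dits

After applying f:
P(X,Z) where Z=f(Y):
- P(X,Z=0) = P(X,Y=0)
- P(X,Z=1) = P(X,Y=1) + P(X,Y=2)

I(X;Z) = I(X;f(Y)) = 0.0375 dits

Verification: 0.0565 ≥ 0.0375 ✓

Information cannot be created by processing; the function f can only lose information about X.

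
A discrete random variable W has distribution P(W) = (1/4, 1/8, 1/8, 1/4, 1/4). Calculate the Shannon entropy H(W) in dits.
0.6773 dits

Shannon entropy is H(X) = -Σ p(x) log p(x).

For P = (1/4, 1/8, 1/8, 1/4, 1/4):
H = -1/4 × log_10(1/4) -1/8 × log_10(1/8) -1/8 × log_10(1/8) -1/4 × log_10(1/4) -1/4 × log_10(1/4)
H = 0.6773 dits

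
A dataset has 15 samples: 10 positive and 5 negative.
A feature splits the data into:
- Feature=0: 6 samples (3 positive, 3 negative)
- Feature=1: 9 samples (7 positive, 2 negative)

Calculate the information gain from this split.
0.0598 bits

Information Gain = H(Y) - H(Y|Feature)

Before split:
P(positive) = 10/15 = 0.6667
H(Y) = 0.9183 bits

After split:
Feature=0: H = 1.0000 bits (weight = 6/15)
Feature=1: H = 0.7642 bits (weight = 9/15)
H(Y|Feature) = (6/15)×1.0000 + (9/15)×0.7642 = 0.8585 bits

Information Gain = 0.9183 - 0.8585 = 0.0598 bits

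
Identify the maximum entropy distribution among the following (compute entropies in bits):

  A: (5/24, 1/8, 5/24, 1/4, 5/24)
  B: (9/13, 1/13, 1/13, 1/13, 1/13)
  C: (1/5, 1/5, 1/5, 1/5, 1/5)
C

For a discrete distribution over n outcomes, entropy is maximized by the uniform distribution.

Computing entropies:
H(A) = 2.2894 bits
H(B) = 1.5059 bits
H(C) = 2.3219 bits

The uniform distribution (where all probabilities equal 1/5) achieves the maximum entropy of log_2(5) = 2.3219 bits.

Distribution C has the highest entropy.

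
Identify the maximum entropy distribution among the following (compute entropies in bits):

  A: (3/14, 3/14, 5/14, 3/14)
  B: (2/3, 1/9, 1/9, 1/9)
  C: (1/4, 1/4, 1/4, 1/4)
C

For a discrete distribution over n outcomes, entropy is maximized by the uniform distribution.

Computing entropies:
H(A) = 1.9592 bits
H(B) = 1.4466 bits
H(C) = 2.0000 bits

The uniform distribution (where all probabilities equal 1/4) achieves the maximum entropy of log_2(4) = 2.0000 bits.

Distribution C has the highest entropy.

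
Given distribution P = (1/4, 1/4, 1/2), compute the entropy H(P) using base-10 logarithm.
0.4515 dits

Shannon entropy is H(X) = -Σ p(x) log p(x).

For P = (1/4, 1/4, 1/2):
H = -1/4 × log_10(1/4) -1/4 × log_10(1/4) -1/2 × log_10(1/2)
H = 0.4515 dits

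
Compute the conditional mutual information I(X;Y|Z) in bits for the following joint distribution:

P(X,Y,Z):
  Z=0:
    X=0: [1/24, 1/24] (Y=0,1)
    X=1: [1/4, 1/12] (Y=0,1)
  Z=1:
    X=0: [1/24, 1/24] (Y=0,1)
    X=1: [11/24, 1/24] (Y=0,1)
0.0683 bits

Conditional mutual information: I(X;Y|Z) = H(X|Z) + H(Y|Z) - H(X,Y|Z)

H(Z) = 0.9799
H(X,Z) = 1.6258 → H(X|Z) = 0.6459
H(Y,Z) = 1.6922 → H(Y|Z) = 0.7123
H(X,Y,Z) = 2.2698 → H(X,Y|Z) = 1.2899

I(X;Y|Z) = 0.6459 + 0.7123 - 1.2899 = 0.0683 bits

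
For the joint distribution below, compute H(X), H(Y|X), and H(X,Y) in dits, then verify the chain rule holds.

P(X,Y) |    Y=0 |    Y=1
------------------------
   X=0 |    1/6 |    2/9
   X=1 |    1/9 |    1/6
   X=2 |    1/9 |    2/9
H(X,Y) = 0.7618, H(X) = 0.4731, H(Y|X) = 0.2887 (all in dits)

Chain rule: H(X,Y) = H(X) + H(Y|X)

Left side — joint entropy directly:
H(X,Y) = -Σ p(x,y) log p(x,y) = 0.7618 dits

Right side — compute H(Y|X) from the conditional distributions:
P(X) = (7/18, 5/18, 1/3), so H(X) = 0.4731 dits
H(Y|X) = Σ_x P(X=x) · H(Y|X=x):
  P(Y|X=0) = (3/7, 4/7), H(Y|X=0) = 0.2966, weight P(X=0) = 7/18
  P(Y|X=1) = (2/5, 3/5), H(Y|X=1) = 0.2923, weight P(X=1) = 5/18
  P(Y|X=2) = (1/3, 2/3), H(Y|X=2) = 0.2764, weight P(X=2) = 1/3
H(Y|X) = 0.2887 dits

H(X) + H(Y|X) = 0.4731 + 0.2887 = 0.7618 dits

Both sides equal 0.7618 dits. ✓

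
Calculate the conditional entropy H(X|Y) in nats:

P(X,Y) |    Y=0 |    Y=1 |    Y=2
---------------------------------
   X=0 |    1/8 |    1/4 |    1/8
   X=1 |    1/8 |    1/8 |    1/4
0.6507 nats

Using the chain rule: H(X|Y) = H(X,Y) - H(Y)

First, compute H(X,Y) = 1.7329 nats

Marginal P(Y) = (1/4, 3/8, 3/8)
H(Y) = 1.0822 nats

H(X|Y) = H(X,Y) - H(Y) = 1.7329 - 1.0822 = 0.6507 nats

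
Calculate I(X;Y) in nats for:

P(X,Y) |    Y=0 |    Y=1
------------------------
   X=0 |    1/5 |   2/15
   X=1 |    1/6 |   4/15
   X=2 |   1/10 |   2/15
0.0185 nats

Mutual information: I(X;Y) = H(X) + H(Y) - H(X,Y)

Marginals:
P(X) = (1/3, 13/30, 7/30), H(X) = 1.0681 nats
P(Y) = (7/15, 8/15), H(Y) = 0.6909 nats

Joint entropy: H(X,Y) = 1.7405 nats

I(X;Y) = 1.0681 + 0.6909 - 1.7405 = 0.0185 nats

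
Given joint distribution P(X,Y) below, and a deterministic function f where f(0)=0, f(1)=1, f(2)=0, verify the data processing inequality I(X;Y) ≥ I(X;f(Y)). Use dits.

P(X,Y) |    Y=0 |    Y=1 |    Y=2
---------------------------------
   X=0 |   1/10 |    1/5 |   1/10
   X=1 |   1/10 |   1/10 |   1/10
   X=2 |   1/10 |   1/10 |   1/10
I(X;Y) = 0.0060, I(X;f(Y)) = 0.0060, inequality holds: 0.0060 ≥ 0.0060

Data Processing Inequality: For any Markov chain X → Y → Z, we have I(X;Y) ≥ I(X;Z).

Here Z = f(Y) is a deterministic function of Y, forming X → Y → Z.

Original I(X;Y) = 0.0060 dits

After applying f:
P(X,Z) where Z=f(Y):
- P(X,Z=0) = P(X,Y=0) + P(X,Y=2)
- P(X,Z=1) = P(X,Y=1)

I(X;Z) = I(X;f(Y)) = 0.0060 dits

Verification: 0.0060 ≥ 0.0060 ✓

Information cannot be created by processing; the function f can only lose information about X.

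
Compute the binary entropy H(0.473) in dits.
0.3004 dits

The binary entropy function is:
H(p) = -p log(p) - (1-p) log(1-p)

H(0.473) = -0.473 × log_10(0.473) - 0.527 × log_10(0.527)
H(0.473) = 0.3004 dits

Note: Binary entropy is maximized at p=0.5 (H=1 bit) and minimized at p=0 or p=1 (H=0).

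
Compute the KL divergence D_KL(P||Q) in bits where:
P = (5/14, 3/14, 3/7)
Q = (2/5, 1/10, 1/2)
0.0819 bits

KL divergence: D_KL(P||Q) = Σ p(x) log(p(x)/q(x))

Computing term by term:
  x=0: 5/14 × log_2[(5/14)/(2/5)] = 5/14 × -0.1635 = -0.0584
  x=1: 3/14 × log_2[(3/14)/(1/10)] = 3/14 × 1.0995 = 0.2356
  x=2: 3/7 × log_2[(3/7)/(1/2)] = 3/7 × -0.2224 = -0.0953

D_KL(P||Q) = 0.0819 bits

Note: KL divergence is always non-negative and equals 0 iff P = Q.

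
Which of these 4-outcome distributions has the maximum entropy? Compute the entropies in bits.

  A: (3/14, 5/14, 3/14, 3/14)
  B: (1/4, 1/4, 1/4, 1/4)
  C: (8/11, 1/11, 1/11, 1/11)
B

For a discrete distribution over n outcomes, entropy is maximized by the uniform distribution.

Computing entropies:
H(A) = 1.9592 bits
H(B) = 2.0000 bits
H(C) = 1.2776 bits

The uniform distribution (where all probabilities equal 1/4) achieves the maximum entropy of log_2(4) = 2.0000 bits.

Distribution B has the highest entropy.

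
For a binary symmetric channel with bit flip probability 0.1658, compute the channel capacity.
0.3520 bits

For a binary symmetric channel (BSC) with error probability p:
Capacity C = 1 - H(p) bits per symbol

where H(p) = -p log₂(p) - (1-p) log₂(1-p) is the binary entropy function.

H(0.1658) = 0.6480 bits
C = 1 - 0.6480 = 0.3520 bits per symbol

This means we can reliably transmit up to 0.3520 bits of information per channel use.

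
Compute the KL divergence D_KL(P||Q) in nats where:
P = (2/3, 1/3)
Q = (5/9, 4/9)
0.0257 nats

KL divergence: D_KL(P||Q) = Σ p(x) log(p(x)/q(x))

Computing term by term:
  x=0: 2/3 × log_e[(2/3)/(5/9)] = 2/3 × 0.1823 = 0.1215
  x=1: 1/3 × log_e[(1/3)/(4/9)] = 1/3 × -0.2877 = -0.0959

D_KL(P||Q) = 0.0257 nats

Note: KL divergence is always non-negative and equals 0 iff P = Q.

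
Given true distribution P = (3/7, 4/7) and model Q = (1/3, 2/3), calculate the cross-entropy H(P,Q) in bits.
1.0135 bits

Cross-entropy: H(P,Q) = -Σ p(x) log q(x)

Alternatively: H(P,Q) = H(P) + D_KL(P||Q)
H(P) = 0.9852 bits
D_KL(P||Q) = 0.0283 bits

H(P,Q) = 0.9852 + 0.0283 = 1.0135 bits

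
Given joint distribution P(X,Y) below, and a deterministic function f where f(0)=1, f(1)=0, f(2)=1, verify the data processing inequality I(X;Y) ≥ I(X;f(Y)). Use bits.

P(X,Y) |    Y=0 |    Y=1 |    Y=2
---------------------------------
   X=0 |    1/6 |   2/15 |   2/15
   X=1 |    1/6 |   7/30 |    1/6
I(X;Y) = 0.0097, I(X;f(Y)) = 0.0083, inequality holds: 0.0097 ≥ 0.0083

Data Processing Inequality: For any Markov chain X → Y → Z, we have I(X;Y) ≥ I(X;Z).

Here Z = f(Y) is a deterministic function of Y, forming X → Y → Z.

Original I(X;Y) = 0.0097 bits

After applying f:
P(X,Z) where Z=f(Y):
- P(X,Z=0) = P(X,Y=1)
- P(X,Z=1) = P(X,Y=0) + P(X,Y=2)

I(X;Z) = I(X;f(Y)) = 0.0083 bits

Verification: 0.0097 ≥ 0.0083 ✓

Information cannot be created by processing; the function f can only lose information about X.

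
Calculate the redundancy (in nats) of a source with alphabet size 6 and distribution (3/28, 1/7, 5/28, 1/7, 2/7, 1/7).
0.0529 nats

Redundancy measures how far a source is from maximum entropy:
R = H_max - H(X)

Maximum entropy for 6 symbols: H_max = log_e(6) = 1.7918 nats
Actual entropy: H(X) = 1.7388 nats
Redundancy: R = 1.7918 - 1.7388 = 0.0529 nats

This redundancy represents potential for compression: the source could be compressed by 0.0529 nats per symbol.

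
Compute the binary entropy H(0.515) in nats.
0.6927 nats

The binary entropy function is:
H(p) = -p log(p) - (1-p) log(1-p)

H(0.515) = -0.515 × log_e(0.515) - 0.485 × log_e(0.485)
H(0.515) = 0.6927 nats

Note: Binary entropy is maximized at p=0.5 (H=1 bit) and minimized at p=0 or p=1 (H=0).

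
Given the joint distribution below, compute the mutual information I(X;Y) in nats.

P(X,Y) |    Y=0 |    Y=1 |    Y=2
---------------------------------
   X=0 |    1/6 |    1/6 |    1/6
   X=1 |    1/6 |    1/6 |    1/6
0.0000 nats

Mutual information: I(X;Y) = H(X) + H(Y) - H(X,Y)

Marginals:
P(X) = (1/2, 1/2), H(X) = 0.6931 nats
P(Y) = (1/3, 1/3, 1/3), H(Y) = 1.0986 nats

Joint entropy: H(X,Y) = 1.7918 nats

I(X;Y) = 0.6931 + 1.0986 - 1.7918 = 0.0000 nats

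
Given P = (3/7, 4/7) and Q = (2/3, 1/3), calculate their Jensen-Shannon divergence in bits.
0.0417 bits

Jensen-Shannon divergence is:
JSD(P||Q) = 0.5 × D_KL(P||M) + 0.5 × D_KL(Q||M)
where M = 0.5 × (P + Q) is the mixture distribution.

M = 0.5 × (3/7, 4/7) + 0.5 × (2/3, 1/3) = (0.547619, 0.452381)

D_KL(P||M) = 0.0410 bits
D_KL(Q||M) = 0.0423 bits

JSD(P||Q) = 0.5 × 0.0410 + 0.5 × 0.0423 = 0.0417 bits

Unlike KL divergence, JSD is symmetric and bounded: 0 ≤ JSD ≤ log(2).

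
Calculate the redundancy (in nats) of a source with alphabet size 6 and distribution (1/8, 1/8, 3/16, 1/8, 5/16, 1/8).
0.0747 nats

Redundancy measures how far a source is from maximum entropy:
R = H_max - H(X)

Maximum entropy for 6 symbols: H_max = log_e(6) = 1.7918 nats
Actual entropy: H(X) = 1.7171 nats
Redundancy: R = 1.7918 - 1.7171 = 0.0747 nats

This redundancy represents potential for compression: the source could be compressed by 0.0747 nats per symbol.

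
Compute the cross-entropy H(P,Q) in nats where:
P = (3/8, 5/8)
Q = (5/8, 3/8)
0.7893 nats

Cross-entropy: H(P,Q) = -Σ p(x) log q(x)

Alternatively: H(P,Q) = H(P) + D_KL(P||Q)
H(P) = 0.6616 nats
D_KL(P||Q) = 0.1277 nats

H(P,Q) = 0.6616 + 0.1277 = 0.7893 nats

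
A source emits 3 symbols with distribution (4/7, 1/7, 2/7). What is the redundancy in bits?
0.2062 bits

Redundancy measures how far a source is from maximum entropy:
R = H_max - H(X)

Maximum entropy for 3 symbols: H_max = log_2(3) = 1.5850 bits
Actual entropy: H(X) = 1.3788 bits
Redundancy: R = 1.5850 - 1.3788 = 0.2062 bits

This redundancy represents potential for compression: the source could be compressed by 0.2062 bits per symbol.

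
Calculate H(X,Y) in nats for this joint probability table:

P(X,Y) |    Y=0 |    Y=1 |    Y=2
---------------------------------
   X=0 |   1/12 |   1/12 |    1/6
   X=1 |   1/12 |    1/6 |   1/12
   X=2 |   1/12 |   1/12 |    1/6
2.1383 nats

Joint entropy is H(X,Y) = -Σ_{x,y} p(x,y) log p(x,y).

Summing over all non-zero entries:
H(X,Y) = -[1/12·log_e(1/12) + 1/12·log_e(1/12) + 1/6·log_e(1/6) + 1/12·log_e(1/12) + 1/6·log_e(1/6) + 1/12·log_e(1/12) + 1/12·log_e(1/12) + 1/12·log_e(1/12) + 1/6·log_e(1/6)]
H(X,Y) = 2.1383 nats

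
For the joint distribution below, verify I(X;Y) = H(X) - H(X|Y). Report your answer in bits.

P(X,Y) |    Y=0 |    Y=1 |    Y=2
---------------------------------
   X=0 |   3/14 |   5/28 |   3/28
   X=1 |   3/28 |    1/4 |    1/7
I(X;Y) = 0.0386 bits

Mutual information has multiple equivalent forms:
- I(X;Y) = H(X) - H(X|Y)
- I(X;Y) = H(Y) - H(Y|X)
- I(X;Y) = H(X) + H(Y) - H(X,Y)

Computing all quantities:
H(X) = 1.0000, H(Y) = 1.5502, H(X,Y) = 2.5116
H(X|Y) = 0.9614, H(Y|X) = 1.5116

Verification:
H(X) - H(X|Y) = 1.0000 - 0.9614 = 0.0386
H(Y) - H(Y|X) = 1.5502 - 1.5116 = 0.0386
H(X) + H(Y) - H(X,Y) = 1.0000 + 1.5502 - 2.5116 = 0.0386

All forms give I(X;Y) = 0.0386 bits. ✓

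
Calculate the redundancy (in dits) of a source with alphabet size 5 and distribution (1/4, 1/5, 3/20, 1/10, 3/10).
0.0282 dits

Redundancy measures how far a source is from maximum entropy:
R = H_max - H(X)

Maximum entropy for 5 symbols: H_max = log_10(5) = 0.6990 dits
Actual entropy: H(X) = 0.6708 dits
Redundancy: R = 0.6990 - 0.6708 = 0.0282 dits

This redundancy represents potential for compression: the source could be compressed by 0.0282 dits per symbol.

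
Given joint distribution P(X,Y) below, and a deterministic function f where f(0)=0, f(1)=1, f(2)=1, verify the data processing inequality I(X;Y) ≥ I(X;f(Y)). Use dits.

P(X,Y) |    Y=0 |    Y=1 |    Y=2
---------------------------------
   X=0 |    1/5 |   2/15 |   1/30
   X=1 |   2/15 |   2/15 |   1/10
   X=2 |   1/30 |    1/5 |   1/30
I(X;Y) = 0.0392, I(X;f(Y)) = 0.0277, inequality holds: 0.0392 ≥ 0.0277

Data Processing Inequality: For any Markov chain X → Y → Z, we have I(X;Y) ≥ I(X;Z).

Here Z = f(Y) is a deterministic function of Y, forming X → Y → Z.

Original I(X;Y) = 0.0392 dits

After applying f:
P(X,Z) where Z=f(Y):
- P(X,Z=0) = P(X,Y=0)
- P(X,Z=1) = P(X,Y=1) + P(X,Y=2)

I(X;Z) = I(X;f(Y)) = 0.0277 dits

Verification: 0.0392 ≥ 0.0277 ✓

Information cannot be created by processing; the function f can only lose information about X.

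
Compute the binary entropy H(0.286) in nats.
0.5985 nats

The binary entropy function is:
H(p) = -p log(p) - (1-p) log(1-p)

H(0.286) = -0.286 × log_e(0.286) - 0.714 × log_e(0.714)
H(0.286) = 0.5985 nats

Note: Binary entropy is maximized at p=0.5 (H=1 bit) and minimized at p=0 or p=1 (H=0).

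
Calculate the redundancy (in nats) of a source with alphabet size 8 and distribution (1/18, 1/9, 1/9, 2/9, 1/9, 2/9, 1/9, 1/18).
0.1133 nats

Redundancy measures how far a source is from maximum entropy:
R = H_max - H(X)

Maximum entropy for 8 symbols: H_max = log_e(8) = 2.0794 nats
Actual entropy: H(X) = 1.9662 nats
Redundancy: R = 2.0794 - 1.9662 = 0.1133 nats

This redundancy represents potential for compression: the source could be compressed by 0.1133 nats per symbol.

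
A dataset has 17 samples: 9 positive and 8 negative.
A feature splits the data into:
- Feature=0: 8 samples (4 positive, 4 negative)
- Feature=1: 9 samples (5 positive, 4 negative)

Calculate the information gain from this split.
0.0022 bits

Information Gain = H(Y) - H(Y|Feature)

Before split:
P(positive) = 9/17 = 0.5294
H(Y) = 0.9975 bits

After split:
Feature=0: H = 1.0000 bits (weight = 8/17)
Feature=1: H = 0.9911 bits (weight = 9/17)
H(Y|Feature) = (8/17)×1.0000 + (9/17)×0.9911 = 0.9953 bits

Information Gain = 0.9975 - 0.9953 = 0.0022 bits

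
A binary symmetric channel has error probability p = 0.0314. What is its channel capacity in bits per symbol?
0.7986 bits

For a binary symmetric channel (BSC) with error probability p:
Capacity C = 1 - H(p) bits per symbol

where H(p) = -p log₂(p) - (1-p) log₂(1-p) is the binary entropy function.

H(0.0314) = 0.2014 bits
C = 1 - 0.2014 = 0.7986 bits per symbol

This means we can reliably transmit up to 0.7986 bits of information per channel use.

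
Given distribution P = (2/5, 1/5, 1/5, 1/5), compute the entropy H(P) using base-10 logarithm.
0.5786 dits

Shannon entropy is H(X) = -Σ p(x) log p(x).

For P = (2/5, 1/5, 1/5, 1/5):
H = -2/5 × log_10(2/5) -1/5 × log_10(1/5) -1/5 × log_10(1/5) -1/5 × log_10(1/5)
H = 0.5786 dits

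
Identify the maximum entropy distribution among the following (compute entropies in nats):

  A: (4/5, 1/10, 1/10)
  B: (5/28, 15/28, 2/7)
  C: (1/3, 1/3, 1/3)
C

For a discrete distribution over n outcomes, entropy is maximized by the uniform distribution.

Computing entropies:
H(A) = 0.6390 nats
H(B) = 0.9999 nats
H(C) = 1.0986 nats

The uniform distribution (where all probabilities equal 1/3) achieves the maximum entropy of log_e(3) = 1.0986 nats.

Distribution C has the highest entropy.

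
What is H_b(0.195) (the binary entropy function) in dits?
0.2143 dits

The binary entropy function is:
H(p) = -p log(p) - (1-p) log(1-p)

H(0.195) = -0.195 × log_10(0.195) - 0.805 × log_10(0.805)
H(0.195) = 0.2143 dits

Note: Binary entropy is maximized at p=0.5 (H=1 bit) and minimized at p=0 or p=1 (H=0).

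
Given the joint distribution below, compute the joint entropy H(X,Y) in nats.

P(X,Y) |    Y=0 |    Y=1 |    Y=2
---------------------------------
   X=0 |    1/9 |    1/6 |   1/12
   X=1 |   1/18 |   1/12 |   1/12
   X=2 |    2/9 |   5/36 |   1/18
2.0936 nats

Joint entropy is H(X,Y) = -Σ_{x,y} p(x,y) log p(x,y).

Summing over all non-zero entries:
H(X,Y) = -[1/9·log_e(1/9) + 1/6·log_e(1/6) + 1/12·log_e(1/12) + 1/18·log_e(1/18) + 1/12·log_e(1/12) + 1/12·log_e(1/12) + 2/9·log_e(2/9) + 5/36·log_e(5/36) + 1/18·log_e(1/18)]
H(X,Y) = 2.0936 nats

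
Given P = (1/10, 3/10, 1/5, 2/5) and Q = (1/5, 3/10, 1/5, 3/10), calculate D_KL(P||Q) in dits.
0.0199 dits

KL divergence: D_KL(P||Q) = Σ p(x) log(p(x)/q(x))

Computing term by term:
  x=0: 1/10 × log_10[(1/10)/(1/5)] = 1/10 × -0.3010 = -0.0301
  x=1: 3/10 × log_10[(3/10)/(3/10)] = 3/10 × 0.0000 = 0.0000
  x=2: 1/5 × log_10[(1/5)/(1/5)] = 1/5 × 0.0000 = 0.0000
  x=3: 2/5 × log_10[(2/5)/(3/10)] = 2/5 × 0.1249 = 0.0500

D_KL(P||Q) = 0.0199 dits

Note: KL divergence is always non-negative and equals 0 iff P = Q.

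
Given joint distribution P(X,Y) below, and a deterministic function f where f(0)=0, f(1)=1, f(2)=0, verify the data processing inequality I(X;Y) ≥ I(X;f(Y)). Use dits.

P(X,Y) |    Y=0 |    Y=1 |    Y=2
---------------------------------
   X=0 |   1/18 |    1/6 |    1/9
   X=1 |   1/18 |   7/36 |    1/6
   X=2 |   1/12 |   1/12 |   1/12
I(X;Y) = 0.0096, I(X;f(Y)) = 0.0039, inequality holds: 0.0096 ≥ 0.0039

Data Processing Inequality: For any Markov chain X → Y → Z, we have I(X;Y) ≥ I(X;Z).

Here Z = f(Y) is a deterministic function of Y, forming X → Y → Z.

Original I(X;Y) = 0.0096 dits

After applying f:
P(X,Z) where Z=f(Y):
- P(X,Z=0) = P(X,Y=0) + P(X,Y=2)
- P(X,Z=1) = P(X,Y=1)

I(X;Z) = I(X;f(Y)) = 0.0039 dits

Verification: 0.0096 ≥ 0.0039 ✓

Information cannot be created by processing; the function f can only lose information about X.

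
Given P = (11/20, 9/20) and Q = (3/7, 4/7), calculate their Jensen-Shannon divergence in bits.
0.0107 bits

Jensen-Shannon divergence is:
JSD(P||Q) = 0.5 × D_KL(P||M) + 0.5 × D_KL(Q||M)
where M = 0.5 × (P + Q) is the mixture distribution.

M = 0.5 × (11/20, 9/20) + 0.5 × (3/7, 4/7) = (0.489286, 0.510714)

D_KL(P||M) = 0.0106 bits
D_KL(Q||M) = 0.0107 bits

JSD(P||Q) = 0.5 × 0.0106 + 0.5 × 0.0107 = 0.0107 bits

Unlike KL divergence, JSD is symmetric and bounded: 0 ≤ JSD ≤ log(2).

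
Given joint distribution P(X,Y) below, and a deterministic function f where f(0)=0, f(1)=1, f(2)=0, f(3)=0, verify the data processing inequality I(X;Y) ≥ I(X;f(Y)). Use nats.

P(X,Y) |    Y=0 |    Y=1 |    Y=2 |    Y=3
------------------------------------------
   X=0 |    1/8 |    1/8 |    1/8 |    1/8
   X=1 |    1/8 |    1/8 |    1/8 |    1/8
I(X;Y) = 0.0000, I(X;f(Y)) = 0.0000, inequality holds: 0.0000 ≥ 0.0000

Data Processing Inequality: For any Markov chain X → Y → Z, we have I(X;Y) ≥ I(X;Z).

Here Z = f(Y) is a deterministic function of Y, forming X → Y → Z.

Original I(X;Y) = 0.0000 nats

After applying f:
P(X,Z) where Z=f(Y):
- P(X,Z=0) = P(X,Y=0) + P(X,Y=2) + P(X,Y=3)
- P(X,Z=1) = P(X,Y=1)

I(X;Z) = I(X;f(Y)) = 0.0000 nats

Verification: 0.0000 ≥ 0.0000 ✓

Information cannot be created by processing; the function f can only lose information about X.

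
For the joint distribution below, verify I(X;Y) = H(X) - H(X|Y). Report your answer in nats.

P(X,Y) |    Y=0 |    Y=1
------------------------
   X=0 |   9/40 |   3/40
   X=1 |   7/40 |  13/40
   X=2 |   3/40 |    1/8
I(X;Y) = 0.0672 nats

Mutual information has multiple equivalent forms:
- I(X;Y) = H(X) - H(X|Y)
- I(X;Y) = H(Y) - H(Y|X)
- I(X;Y) = H(X) + H(Y) - H(X,Y)

Computing all quantities:
H(X) = 1.0297, H(Y) = 0.6919, H(X,Y) = 1.6544
H(X|Y) = 0.9625, H(Y|X) = 0.6247

Verification:
H(X) - H(X|Y) = 1.0297 - 0.9625 = 0.0672
H(Y) - H(Y|X) = 0.6919 - 0.6247 = 0.0672
H(X) + H(Y) - H(X,Y) = 1.0297 + 0.6919 - 1.6544 = 0.0672

All forms give I(X;Y) = 0.0672 nats. ✓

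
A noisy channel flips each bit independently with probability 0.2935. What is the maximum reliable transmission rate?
0.1268 bits

For a binary symmetric channel (BSC) with error probability p:
Capacity C = 1 - H(p) bits per symbol

where H(p) = -p log₂(p) - (1-p) log₂(1-p) is the binary entropy function.

H(0.2935) = 0.8732 bits
C = 1 - 0.8732 = 0.1268 bits per symbol

This means we can reliably transmit up to 0.1268 bits of information per channel use.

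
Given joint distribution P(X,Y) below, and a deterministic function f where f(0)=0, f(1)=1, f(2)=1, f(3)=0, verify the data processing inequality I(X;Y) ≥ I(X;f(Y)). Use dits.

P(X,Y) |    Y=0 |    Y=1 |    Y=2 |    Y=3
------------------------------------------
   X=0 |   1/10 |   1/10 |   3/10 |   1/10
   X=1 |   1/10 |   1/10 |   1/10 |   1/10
I(X;Y) = 0.0140, I(X;f(Y)) = 0.0060, inequality holds: 0.0140 ≥ 0.0060

Data Processing Inequality: For any Markov chain X → Y → Z, we have I(X;Y) ≥ I(X;Z).

Here Z = f(Y) is a deterministic function of Y, forming X → Y → Z.

Original I(X;Y) = 0.0140 dits

After applying f:
P(X,Z) where Z=f(Y):
- P(X,Z=0) = P(X,Y=0) + P(X,Y=3)
- P(X,Z=1) = P(X,Y=1) + P(X,Y=2)

I(X;Z) = I(X;f(Y)) = 0.0060 dits

Verification: 0.0140 ≥ 0.0060 ✓

Information cannot be created by processing; the function f can only lose information about X.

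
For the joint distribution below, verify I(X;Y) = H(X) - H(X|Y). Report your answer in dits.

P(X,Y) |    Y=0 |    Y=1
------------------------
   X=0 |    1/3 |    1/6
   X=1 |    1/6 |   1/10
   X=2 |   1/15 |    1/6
I(X;Y) = 0.0217 dits

Mutual information has multiple equivalent forms:
- I(X;Y) = H(X) - H(X|Y)
- I(X;Y) = H(Y) - H(Y|X)
- I(X;Y) = H(X) + H(Y) - H(X,Y)

Computing all quantities:
H(X) = 0.4511, H(Y) = 0.2972, H(X,Y) = 0.7265
H(X|Y) = 0.4294, H(Y|X) = 0.2755

Verification:
H(X) - H(X|Y) = 0.4511 - 0.4294 = 0.0217
H(Y) - H(Y|X) = 0.2972 - 0.2755 = 0.0217
H(X) + H(Y) - H(X,Y) = 0.4511 + 0.2972 - 0.7265 = 0.0217

All forms give I(X;Y) = 0.0217 dits. ✓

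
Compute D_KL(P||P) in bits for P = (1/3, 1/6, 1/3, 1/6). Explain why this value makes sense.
0.0000 bits

KL divergence satisfies the Gibbs inequality: D_KL(P||Q) ≥ 0 for all distributions P, Q.

D_KL(P||Q) = Σ p(x) log(p(x)/q(x))
Each term is p(x) × log_2(p(x)/p(x)) = p(x) × log_2(1) = 0, so the sum is 0.
D_KL(P||Q) = 0.0000 bits

When P = Q, the KL divergence is exactly 0, as there is no 'divergence' between identical distributions.

This non-negativity is a fundamental property: relative entropy cannot be negative because it measures how different Q is from P.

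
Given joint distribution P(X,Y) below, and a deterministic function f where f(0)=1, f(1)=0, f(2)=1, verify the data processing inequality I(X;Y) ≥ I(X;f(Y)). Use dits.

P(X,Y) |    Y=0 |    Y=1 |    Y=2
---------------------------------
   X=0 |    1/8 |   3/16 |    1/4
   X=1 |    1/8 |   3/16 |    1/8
I(X;Y) = 0.0058, I(X;f(Y)) = 0.0021, inequality holds: 0.0058 ≥ 0.0021

Data Processing Inequality: For any Markov chain X → Y → Z, we have I(X;Y) ≥ I(X;Z).

Here Z = f(Y) is a deterministic function of Y, forming X → Y → Z.

Original I(X;Y) = 0.0058 dits

After applying f:
P(X,Z) where Z=f(Y):
- P(X,Z=0) = P(X,Y=1)
- P(X,Z=1) = P(X,Y=0) + P(X,Y=2)

I(X;Z) = I(X;f(Y)) = 0.0021 dits

Verification: 0.0058 ≥ 0.0021 ✓

Information cannot be created by processing; the function f can only lose information about X.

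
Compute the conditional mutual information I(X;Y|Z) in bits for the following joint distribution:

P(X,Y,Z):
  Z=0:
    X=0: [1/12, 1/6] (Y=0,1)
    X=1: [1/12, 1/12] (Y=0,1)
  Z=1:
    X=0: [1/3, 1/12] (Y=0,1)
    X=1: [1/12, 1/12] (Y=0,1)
0.0443 bits

Conditional mutual information: I(X;Y|Z) = H(X|Z) + H(Y|Z) - H(X,Y|Z)

H(Z) = 0.9799
H(X,Z) = 1.8879 → H(X|Z) = 0.9080
H(Y,Z) = 1.8879 → H(Y|Z) = 0.9080
H(X,Y,Z) = 2.7516 → H(X,Y|Z) = 1.7718

I(X;Y|Z) = 0.9080 + 0.9080 - 1.7718 = 0.0443 bits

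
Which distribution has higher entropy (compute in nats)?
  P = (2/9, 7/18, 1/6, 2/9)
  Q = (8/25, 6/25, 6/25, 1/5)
Q

Computing entropies in nats:
H(P) = 1.3344
H(Q) = 1.3715

Distribution Q has higher entropy.

Intuition: The distribution closer to uniform (more spread out) has higher entropy.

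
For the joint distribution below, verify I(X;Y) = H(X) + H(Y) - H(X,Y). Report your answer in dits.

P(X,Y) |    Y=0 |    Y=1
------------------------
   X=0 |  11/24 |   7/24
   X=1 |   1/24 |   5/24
I(X;Y) = 0.0344 dits

Mutual information has multiple equivalent forms:
- I(X;Y) = H(X) - H(X|Y)
- I(X;Y) = H(Y) - H(Y|X)
- I(X;Y) = H(X) + H(Y) - H(X,Y)

Computing all quantities:
H(X) = 0.2442, H(Y) = 0.3010, H(X,Y) = 0.5108
H(X|Y) = 0.2098, H(Y|X) = 0.2666

Verification:
H(X) - H(X|Y) = 0.2442 - 0.2098 = 0.0344
H(Y) - H(Y|X) = 0.3010 - 0.2666 = 0.0344
H(X) + H(Y) - H(X,Y) = 0.2442 + 0.3010 - 0.5108 = 0.0344

All forms give I(X;Y) = 0.0344 dits. ✓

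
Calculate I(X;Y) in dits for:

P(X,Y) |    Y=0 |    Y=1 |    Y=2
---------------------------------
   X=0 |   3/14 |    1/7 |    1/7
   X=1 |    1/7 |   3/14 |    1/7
0.0062 dits

Mutual information: I(X;Y) = H(X) + H(Y) - H(X,Y)

Marginals:
P(X) = (1/2, 1/2), H(X) = 0.3010 dits
P(Y) = (5/14, 5/14, 2/7), H(Y) = 0.4748 dits

Joint entropy: H(X,Y) = 0.7696 dits

I(X;Y) = 0.3010 + 0.4748 - 0.7696 = 0.0062 dits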